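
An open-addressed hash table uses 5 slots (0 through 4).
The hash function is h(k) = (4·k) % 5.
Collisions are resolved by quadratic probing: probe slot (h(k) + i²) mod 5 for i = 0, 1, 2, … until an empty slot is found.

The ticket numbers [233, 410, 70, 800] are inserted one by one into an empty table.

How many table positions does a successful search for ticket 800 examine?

233 hashes to 2; slot 2 is free → place at 2.
410 hashes to 0; slot 0 is free → place at 0.
70 hashes to 0; 0 taken → place at 1.
800 hashes to 0; 0,1 taken → place at 4.
Table: [410, 70, 233, -, 800]
Lookup 800: h=0, probe 0,1,4 → found at 4.

3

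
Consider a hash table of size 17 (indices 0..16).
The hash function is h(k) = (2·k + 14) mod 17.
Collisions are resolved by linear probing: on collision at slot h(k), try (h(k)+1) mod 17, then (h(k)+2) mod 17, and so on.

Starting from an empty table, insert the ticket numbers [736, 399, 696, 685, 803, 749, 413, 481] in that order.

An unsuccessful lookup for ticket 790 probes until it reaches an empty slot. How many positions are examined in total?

2

736 hashes to 7; slot 7 is free -> place at 7.
399 hashes to 13; slot 13 is free -> place at 13.
696 hashes to 12; slot 12 is free -> place at 12.
685 hashes to 7; 7 taken -> place at 8.
803 hashes to 5; slot 5 is free -> place at 5.
749 hashes to 16; slot 16 is free -> place at 16.
413 hashes to 7; 7,8 taken -> place at 9.
481 hashes to 7; 7,8,9 taken -> place at 10.
Table: [∅, ∅, ∅, ∅, ∅, 803, ∅, 736, 685, 413, 481, ∅, 696, 399, ∅, ∅, 749]
Lookup 790: h=13, probe 13,14 → slot 14 empty, not found.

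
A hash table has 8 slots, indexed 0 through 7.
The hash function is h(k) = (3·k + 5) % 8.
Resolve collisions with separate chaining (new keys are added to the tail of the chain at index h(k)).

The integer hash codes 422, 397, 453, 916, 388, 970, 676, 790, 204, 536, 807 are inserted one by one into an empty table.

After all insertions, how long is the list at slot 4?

Insert 422: h=7, bucket 7 empty -> new chain.
Insert 397: h=4, bucket 4 empty -> new chain.
Insert 453: h=4, bucket 4 nonempty -> append to chain.
Insert 916: h=1, bucket 1 empty -> new chain.
Insert 388: h=1, bucket 1 nonempty -> append to chain.
Insert 970: h=3, bucket 3 empty -> new chain.
Insert 676: h=1, bucket 1 nonempty -> append to chain.
Insert 790: h=7, bucket 7 nonempty -> append to chain.
Insert 204: h=1, bucket 1 nonempty -> append to chain.
Insert 536: h=5, bucket 5 empty -> new chain.
Insert 807: h=2, bucket 2 empty -> new chain.
Final buckets:
0: .
1: 916 -> 388 -> 676 -> 204
2: 807
3: 970
4: 397 -> 453
5: 536
6: .
7: 422 -> 790

2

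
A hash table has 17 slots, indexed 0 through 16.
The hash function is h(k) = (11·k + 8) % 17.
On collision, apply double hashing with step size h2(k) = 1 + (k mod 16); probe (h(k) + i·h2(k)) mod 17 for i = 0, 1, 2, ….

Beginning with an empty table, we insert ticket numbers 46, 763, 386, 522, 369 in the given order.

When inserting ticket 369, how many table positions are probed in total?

46: h=4 → slot 4
763: h=3 → slot 3
386: h=4, h2=3, probe 4,7 → slot 7
522: h=4, h2=11, probe 4,15 → slot 15
369: h=4, h2=2, probe 4,6 → slot 6
Table: [-, -, -, 763, 46, -, 369, 386, -, -, -, -, -, -, -, 522, -]

2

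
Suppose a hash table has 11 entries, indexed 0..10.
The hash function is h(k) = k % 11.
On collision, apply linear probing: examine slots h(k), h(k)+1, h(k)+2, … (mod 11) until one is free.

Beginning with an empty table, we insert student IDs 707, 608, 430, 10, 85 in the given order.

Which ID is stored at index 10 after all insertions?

707: h=3 -> slot 3
608: h=3, probe 3,4 -> slot 4
430: h=1 -> slot 1
10: h=10 -> slot 10
85: h=8 -> slot 8
Table: [., 430, ., 707, 608, ., ., ., 85, ., 10]

10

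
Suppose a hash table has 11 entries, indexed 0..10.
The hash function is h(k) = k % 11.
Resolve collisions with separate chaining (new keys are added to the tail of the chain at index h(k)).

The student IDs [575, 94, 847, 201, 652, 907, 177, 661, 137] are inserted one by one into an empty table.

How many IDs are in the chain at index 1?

2

575 -> bucket 3
94 -> bucket 6
847 -> bucket 0
201 -> bucket 3 (collision)
652 -> bucket 3 (collision)
907 -> bucket 5
177 -> bucket 1
661 -> bucket 1 (collision)
137 -> bucket 5 (collision)
Final buckets:
0: 847
1: 177 -> 661
2: .
3: 575 -> 201 -> 652
4: .
5: 907 -> 137
6: 94
7: .
8: .
9: .
10: .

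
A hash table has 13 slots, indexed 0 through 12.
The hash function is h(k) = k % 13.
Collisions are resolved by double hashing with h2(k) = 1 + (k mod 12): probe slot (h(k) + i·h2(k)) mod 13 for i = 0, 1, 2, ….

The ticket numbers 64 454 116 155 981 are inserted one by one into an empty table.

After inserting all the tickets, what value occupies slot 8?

116

Insert 64: h=12, slot 12 empty => index 12.
Insert 454: h=12, h2=11, slot 12 occupied => index 10.
Insert 116: h=12, h2=9, slot 12 occupied => index 8.
Insert 155: h=12, h2=12, slot 12 occupied => index 11.
Insert 981: h=6, slot 6 empty => index 6.
Table: [—, —, —, —, —, —, 981, —, 116, —, 454, 155, 64]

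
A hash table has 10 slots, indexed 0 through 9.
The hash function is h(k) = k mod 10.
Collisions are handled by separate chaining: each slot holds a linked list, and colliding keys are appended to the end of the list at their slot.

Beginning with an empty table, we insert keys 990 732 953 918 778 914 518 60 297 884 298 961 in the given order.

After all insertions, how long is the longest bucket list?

4

990 → bucket 0
732 → bucket 2
953 → bucket 3
918 → bucket 8
778 → bucket 8 (collision)
914 → bucket 4
518 → bucket 8 (collision)
60 → bucket 0 (collision)
297 → bucket 7
884 → bucket 4 (collision)
298 → bucket 8 (collision)
961 → bucket 1
Final buckets:
0: 990 -> 60
1: 961
2: 732
3: 953
4: 914 -> 884
5: -
6: -
7: 297
8: 918 -> 778 -> 518 -> 298
9: -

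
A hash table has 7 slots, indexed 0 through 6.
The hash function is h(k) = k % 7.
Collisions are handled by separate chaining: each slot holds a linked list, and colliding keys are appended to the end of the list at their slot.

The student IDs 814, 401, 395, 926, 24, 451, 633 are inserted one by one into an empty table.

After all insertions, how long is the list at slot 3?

814 → bucket 2
401 → bucket 2 (collision)
395 → bucket 3
926 → bucket 2 (collision)
24 → bucket 3 (collision)
451 → bucket 3 (collision)
633 → bucket 3 (collision)
Final buckets:
0: ∅
1: ∅
2: 814 -> 401 -> 926
3: 395 -> 24 -> 451 -> 633
4: ∅
5: ∅
6: ∅

4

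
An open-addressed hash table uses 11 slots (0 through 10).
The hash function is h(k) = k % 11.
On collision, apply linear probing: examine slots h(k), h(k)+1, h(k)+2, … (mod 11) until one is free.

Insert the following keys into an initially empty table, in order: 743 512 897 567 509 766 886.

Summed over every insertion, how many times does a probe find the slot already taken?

Insert 743: h=6, slot 6 empty → index 6.
Insert 512: h=6, slot 6 occupied → index 7.
Insert 897: h=6, slots 6,7 occupied → index 8.
Insert 567: h=6, slots 6,7,8 occupied → index 9.
Insert 509: h=3, slot 3 empty → index 3.
Insert 766: h=7, slots 7,8,9 occupied → index 10.
Insert 886: h=6, slots 6,7,8,9,10 occupied → index 0.
Table: [886, ., ., 509, ., ., 743, 512, 897, 567, 766]

14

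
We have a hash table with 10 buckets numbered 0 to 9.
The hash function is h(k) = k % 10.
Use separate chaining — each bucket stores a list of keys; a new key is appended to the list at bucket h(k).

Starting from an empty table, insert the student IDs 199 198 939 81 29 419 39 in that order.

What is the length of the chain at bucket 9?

5

Insert 199: h=9, bucket 9 empty -> new chain.
Insert 198: h=8, bucket 8 empty -> new chain.
Insert 939: h=9, bucket 9 nonempty -> append to chain.
Insert 81: h=1, bucket 1 empty -> new chain.
Insert 29: h=9, bucket 9 nonempty -> append to chain.
Insert 419: h=9, bucket 9 nonempty -> append to chain.
Insert 39: h=9, bucket 9 nonempty -> append to chain.
Final buckets:
0: _
1: 81
2: _
3: _
4: _
5: _
6: _
7: _
8: 198
9: 199 -> 939 -> 29 -> 419 -> 39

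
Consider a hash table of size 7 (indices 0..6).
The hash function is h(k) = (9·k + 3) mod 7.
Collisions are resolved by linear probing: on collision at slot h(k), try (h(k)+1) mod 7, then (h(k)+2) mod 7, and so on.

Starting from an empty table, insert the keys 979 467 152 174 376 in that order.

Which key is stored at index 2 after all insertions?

979: h=1 => slot 1
467: h=6 => slot 6
152: h=6, probe 6,0 => slot 0
174: h=1, probe 1,2 => slot 2
376: h=6, probe 6,0,1,2,3 => slot 3
Table: [152, 979, 174, 376, ∅, ∅, 467]

174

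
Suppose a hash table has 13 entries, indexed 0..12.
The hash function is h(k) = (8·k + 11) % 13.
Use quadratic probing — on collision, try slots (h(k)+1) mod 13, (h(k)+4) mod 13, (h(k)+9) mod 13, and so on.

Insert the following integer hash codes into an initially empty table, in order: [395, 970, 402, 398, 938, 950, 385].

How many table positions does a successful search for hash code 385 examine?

5

Insert 395: h=12, slot 12 empty -> index 12.
Insert 970: h=10, slot 10 empty -> index 10.
Insert 402: h=3, slot 3 empty -> index 3.
Insert 398: h=10, slot 10 occupied -> index 11.
Insert 938: h=1, slot 1 empty -> index 1.
Insert 950: h=6, slot 6 empty -> index 6.
Insert 385: h=10, slots 10,11,1,6 occupied -> index 0.
Table: [385, 938, —, 402, —, —, 950, —, —, —, 970, 398, 395]
Lookup 385: h=10, probe 10,11,1,6,0 → found at 0.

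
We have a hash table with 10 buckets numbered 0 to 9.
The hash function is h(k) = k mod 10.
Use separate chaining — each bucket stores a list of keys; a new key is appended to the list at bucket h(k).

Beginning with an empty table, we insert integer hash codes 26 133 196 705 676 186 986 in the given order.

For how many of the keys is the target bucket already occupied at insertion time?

4

Insert 26: h=6, bucket 6 empty → new chain.
Insert 133: h=3, bucket 3 empty → new chain.
Insert 196: h=6, bucket 6 nonempty → append to chain.
Insert 705: h=5, bucket 5 empty → new chain.
Insert 676: h=6, bucket 6 nonempty → append to chain.
Insert 186: h=6, bucket 6 nonempty → append to chain.
Insert 986: h=6, bucket 6 nonempty → append to chain.
Final buckets:
0: -
1: -
2: -
3: 133
4: -
5: 705
6: 26 -> 196 -> 676 -> 186 -> 986
7: -
8: -
9: -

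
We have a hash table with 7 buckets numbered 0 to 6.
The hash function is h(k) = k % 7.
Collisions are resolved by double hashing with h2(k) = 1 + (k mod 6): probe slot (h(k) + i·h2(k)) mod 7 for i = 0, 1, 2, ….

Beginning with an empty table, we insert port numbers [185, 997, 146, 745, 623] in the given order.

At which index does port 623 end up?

4

185: h=3 => slot 3
997: h=3, h2=2, probe 3,5 => slot 5
146: h=6 => slot 6
745: h=3, h2=2, probe 3,5,0 => slot 0
623: h=0, h2=6, probe 0,6,5,4 => slot 4
Table: [745, -, -, 185, 623, 997, 146]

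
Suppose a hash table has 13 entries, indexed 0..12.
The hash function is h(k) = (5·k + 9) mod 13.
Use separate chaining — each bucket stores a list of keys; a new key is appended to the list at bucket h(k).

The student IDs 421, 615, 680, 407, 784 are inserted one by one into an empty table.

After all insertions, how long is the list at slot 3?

4

Insert 421: h=8, bucket 8 empty -> new chain.
Insert 615: h=3, bucket 3 empty -> new chain.
Insert 680: h=3, bucket 3 nonempty -> append to chain.
Insert 407: h=3, bucket 3 nonempty -> append to chain.
Insert 784: h=3, bucket 3 nonempty -> append to chain.
Final buckets:
0: ∅
1: ∅
2: ∅
3: 615 -> 680 -> 407 -> 784
4: ∅
5: ∅
6: ∅
7: ∅
8: 421
9: ∅
10: ∅
11: ∅
12: ∅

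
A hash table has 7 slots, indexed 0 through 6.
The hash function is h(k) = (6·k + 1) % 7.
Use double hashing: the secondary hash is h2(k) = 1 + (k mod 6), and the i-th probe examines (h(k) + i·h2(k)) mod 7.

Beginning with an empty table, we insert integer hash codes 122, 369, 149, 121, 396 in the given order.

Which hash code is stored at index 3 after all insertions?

369

122 hashes to 5; slot 5 is free → place at 5.
369 hashes to 3; slot 3 is free → place at 3.
149 hashes to 6; slot 6 is free → place at 6.
121 hashes to 6, h2=2; 6 taken → place at 1.
396 hashes to 4; slot 4 is free → place at 4.
Table: [—, 121, —, 369, 396, 122, 149]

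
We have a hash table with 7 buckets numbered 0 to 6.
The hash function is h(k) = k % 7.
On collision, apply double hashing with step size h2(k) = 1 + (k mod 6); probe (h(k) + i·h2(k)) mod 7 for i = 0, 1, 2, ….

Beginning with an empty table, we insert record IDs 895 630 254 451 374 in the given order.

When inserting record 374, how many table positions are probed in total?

4

895 hashes to 6; slot 6 is free -> place at 6.
630 hashes to 0; slot 0 is free -> place at 0.
254 hashes to 2; slot 2 is free -> place at 2.
451 hashes to 3; slot 3 is free -> place at 3.
374 hashes to 3, h2=3; 3,6,2 taken -> place at 5.
Table: [630, -, 254, 451, -, 374, 895]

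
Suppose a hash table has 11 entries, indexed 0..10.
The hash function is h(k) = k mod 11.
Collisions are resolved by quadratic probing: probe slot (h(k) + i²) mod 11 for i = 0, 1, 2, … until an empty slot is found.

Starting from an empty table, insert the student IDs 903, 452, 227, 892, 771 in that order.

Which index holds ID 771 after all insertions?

10

903: h=1 -> slot 1
452: h=1, probe 1,2 -> slot 2
227: h=7 -> slot 7
892: h=1, probe 1,2,5 -> slot 5
771: h=1, probe 1,2,5,10 -> slot 10
Table: [., 903, 452, ., ., 892, ., 227, ., ., 771]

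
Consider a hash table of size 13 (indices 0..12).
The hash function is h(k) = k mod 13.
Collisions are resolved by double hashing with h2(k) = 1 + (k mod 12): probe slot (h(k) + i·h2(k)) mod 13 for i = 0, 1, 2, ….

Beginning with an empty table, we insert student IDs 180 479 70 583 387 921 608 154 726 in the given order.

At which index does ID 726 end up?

12

180: h=11 → slot 11
479: h=11, h2=12, probe 11,10 → slot 10
70: h=5 → slot 5
583: h=11, h2=8, probe 11,6 → slot 6
387: h=10, h2=4, probe 10,1 → slot 1
921: h=11, h2=10, probe 11,8 → slot 8
608: h=10, h2=9, probe 10,6,2 → slot 2
154: h=11, h2=11, probe 11,9 → slot 9
726: h=11, h2=7, probe 11,5,12 → slot 12
Table: [∅, 387, 608, ∅, ∅, 70, 583, ∅, 921, 154, 479, 180, 726]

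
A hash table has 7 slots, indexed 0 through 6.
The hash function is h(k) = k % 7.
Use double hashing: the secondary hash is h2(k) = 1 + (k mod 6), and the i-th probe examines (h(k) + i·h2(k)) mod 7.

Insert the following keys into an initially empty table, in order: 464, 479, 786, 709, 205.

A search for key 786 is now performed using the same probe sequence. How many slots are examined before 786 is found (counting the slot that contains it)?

3

Insert 464: h=2, slot 2 empty → index 2.
Insert 479: h=3, slot 3 empty → index 3.
Insert 786: h=2, h2=1, slots 2,3 occupied → index 4.
Insert 709: h=2, h2=2, slots 2,4 occupied → index 6.
Insert 205: h=2, h2=2, slots 2,4,6 occupied → index 1.
Table: [∅, 205, 464, 479, 786, ∅, 709]
Lookup 786: h=2, h2=1, probe 2,3,4 → found at 4.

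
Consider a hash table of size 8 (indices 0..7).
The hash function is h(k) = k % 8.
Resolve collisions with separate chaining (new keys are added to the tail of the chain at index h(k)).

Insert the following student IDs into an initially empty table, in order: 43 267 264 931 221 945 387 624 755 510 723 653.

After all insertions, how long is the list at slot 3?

43 → bucket 3
267 → bucket 3 (collision)
264 → bucket 0
931 → bucket 3 (collision)
221 → bucket 5
945 → bucket 1
387 → bucket 3 (collision)
624 → bucket 0 (collision)
755 → bucket 3 (collision)
510 → bucket 6
723 → bucket 3 (collision)
653 → bucket 5 (collision)
Final buckets:
0: 264 -> 624
1: 945
2: _
3: 43 -> 267 -> 931 -> 387 -> 755 -> 723
4: _
5: 221 -> 653
6: 510
7: _

6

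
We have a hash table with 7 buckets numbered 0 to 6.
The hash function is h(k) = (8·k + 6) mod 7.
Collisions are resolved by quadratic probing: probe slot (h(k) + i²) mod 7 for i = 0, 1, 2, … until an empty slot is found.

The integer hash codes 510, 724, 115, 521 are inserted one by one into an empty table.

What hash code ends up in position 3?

Insert 510: h=5, slot 5 empty -> index 5.
Insert 724: h=2, slot 2 empty -> index 2.
Insert 115: h=2, slot 2 occupied -> index 3.
Insert 521: h=2, slots 2,3 occupied -> index 6.
Table: [-, -, 724, 115, -, 510, 521]

115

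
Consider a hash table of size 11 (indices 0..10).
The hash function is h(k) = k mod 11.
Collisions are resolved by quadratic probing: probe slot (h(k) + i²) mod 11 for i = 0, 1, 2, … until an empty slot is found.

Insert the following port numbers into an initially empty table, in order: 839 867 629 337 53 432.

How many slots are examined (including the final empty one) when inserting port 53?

839: h=3 => slot 3
867: h=9 => slot 9
629: h=2 => slot 2
337: h=7 => slot 7
53: h=9, probe 9,10 => slot 10
432: h=3, probe 3,4 => slot 4
Table: [∅, ∅, 629, 839, 432, ∅, ∅, 337, ∅, 867, 53]

2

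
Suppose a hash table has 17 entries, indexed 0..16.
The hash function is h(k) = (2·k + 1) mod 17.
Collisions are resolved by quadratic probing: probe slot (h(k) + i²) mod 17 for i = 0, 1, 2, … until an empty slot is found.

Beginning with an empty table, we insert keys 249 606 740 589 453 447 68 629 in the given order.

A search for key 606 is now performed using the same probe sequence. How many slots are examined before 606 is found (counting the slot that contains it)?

249 hashes to 6; slot 6 is free → place at 6.
606 hashes to 6; 6 taken → place at 7.
740 hashes to 2; slot 2 is free → place at 2.
589 hashes to 6; 6,7 taken → place at 10.
453 hashes to 6; 6,7,10 taken → place at 15.
447 hashes to 11; slot 11 is free → place at 11.
68 hashes to 1; slot 1 is free → place at 1.
629 hashes to 1; 1,2 taken → place at 5.
Table: [-, 68, 740, -, -, 629, 249, 606, -, -, 589, 447, -, -, -, 453, -]
Lookup 606: h=6, probe 6,7 → found at 7.

2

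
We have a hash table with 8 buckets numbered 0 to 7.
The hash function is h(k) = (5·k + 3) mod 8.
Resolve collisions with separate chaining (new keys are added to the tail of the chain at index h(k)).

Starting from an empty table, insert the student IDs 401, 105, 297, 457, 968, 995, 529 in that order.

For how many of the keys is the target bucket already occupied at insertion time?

401 -> bucket 0
105 -> bucket 0 (collision)
297 -> bucket 0 (collision)
457 -> bucket 0 (collision)
968 -> bucket 3
995 -> bucket 2
529 -> bucket 0 (collision)
Final buckets:
0: 401 -> 105 -> 297 -> 457 -> 529
1: -
2: 995
3: 968
4: -
5: -
6: -
7: -

4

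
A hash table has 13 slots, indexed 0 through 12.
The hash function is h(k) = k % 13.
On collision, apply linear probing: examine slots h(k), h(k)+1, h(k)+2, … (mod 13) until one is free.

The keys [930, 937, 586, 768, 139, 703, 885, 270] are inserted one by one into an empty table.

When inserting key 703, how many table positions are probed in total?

930 hashes to 7; slot 7 is free → place at 7.
937 hashes to 1; slot 1 is free → place at 1.
586 hashes to 1; 1 taken → place at 2.
768 hashes to 1; 1,2 taken → place at 3.
139 hashes to 9; slot 9 is free → place at 9.
703 hashes to 1; 1,2,3 taken → place at 4.
885 hashes to 1; 1,2,3,4 taken → place at 5.
270 hashes to 10; slot 10 is free → place at 10.
Table: [-, 937, 586, 768, 703, 885, -, 930, -, 139, 270, -, -]

4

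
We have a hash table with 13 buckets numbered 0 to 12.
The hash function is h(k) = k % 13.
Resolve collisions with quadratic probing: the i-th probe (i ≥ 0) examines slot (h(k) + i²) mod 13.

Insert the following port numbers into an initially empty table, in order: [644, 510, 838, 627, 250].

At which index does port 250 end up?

12

644 hashes to 7; slot 7 is free => place at 7.
510 hashes to 3; slot 3 is free => place at 3.
838 hashes to 6; slot 6 is free => place at 6.
627 hashes to 3; 3 taken => place at 4.
250 hashes to 3; 3,4,7 taken => place at 12.
Table: [—, —, —, 510, 627, —, 838, 644, —, —, —, —, 250]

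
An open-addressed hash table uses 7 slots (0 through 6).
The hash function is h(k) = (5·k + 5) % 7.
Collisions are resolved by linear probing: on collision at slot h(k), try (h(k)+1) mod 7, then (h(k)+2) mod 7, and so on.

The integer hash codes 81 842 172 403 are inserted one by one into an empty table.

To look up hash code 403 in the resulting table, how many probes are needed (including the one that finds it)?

81 hashes to 4; slot 4 is free => place at 4.
842 hashes to 1; slot 1 is free => place at 1.
172 hashes to 4; 4 taken => place at 5.
403 hashes to 4; 4,5 taken => place at 6.
Table: [., 842, ., ., 81, 172, 403]
Lookup 403: h=4, probe 4,5,6 → found at 6.

3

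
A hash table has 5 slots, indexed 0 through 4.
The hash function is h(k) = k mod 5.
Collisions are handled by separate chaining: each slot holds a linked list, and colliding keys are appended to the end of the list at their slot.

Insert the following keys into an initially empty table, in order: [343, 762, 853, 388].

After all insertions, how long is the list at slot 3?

Insert 343: h=3, bucket 3 empty -> new chain.
Insert 762: h=2, bucket 2 empty -> new chain.
Insert 853: h=3, bucket 3 nonempty -> append to chain.
Insert 388: h=3, bucket 3 nonempty -> append to chain.
Final buckets:
0: .
1: .
2: 762
3: 343 -> 853 -> 388
4: .

3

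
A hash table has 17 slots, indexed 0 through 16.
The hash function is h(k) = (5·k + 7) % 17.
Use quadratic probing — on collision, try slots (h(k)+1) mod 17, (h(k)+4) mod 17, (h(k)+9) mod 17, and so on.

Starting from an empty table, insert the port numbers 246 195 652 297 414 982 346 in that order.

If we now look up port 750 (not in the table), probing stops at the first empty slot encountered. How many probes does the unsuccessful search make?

Insert 246: h=13, slot 13 empty -> index 13.
Insert 195: h=13, slot 13 occupied -> index 14.
Insert 652: h=3, slot 3 empty -> index 3.
Insert 297: h=13, slots 13,14 occupied -> index 0.
Insert 414: h=3, slot 3 occupied -> index 4.
Insert 982: h=4, slot 4 occupied -> index 5.
Insert 346: h=3, slots 3,4 occupied -> index 7.
Table: [297, —, —, 652, 414, 982, —, 346, —, —, —, —, —, 246, 195, —, —]
Lookup 750: h=0, probe 0,1 → slot 1 empty, not found.

2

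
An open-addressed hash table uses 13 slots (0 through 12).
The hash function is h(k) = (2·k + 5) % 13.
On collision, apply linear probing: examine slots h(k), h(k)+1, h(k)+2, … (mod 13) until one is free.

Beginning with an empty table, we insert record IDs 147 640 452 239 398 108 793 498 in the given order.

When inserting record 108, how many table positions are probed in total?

147: h=0 → slot 0
640: h=11 → slot 11
452: h=12 → slot 12
239: h=2 → slot 2
398: h=8 → slot 8
108: h=0, probe 0,1 → slot 1
793: h=5 → slot 5
498: h=0, probe 0,1,2,3 → slot 3
Table: [147, 108, 239, 498, ∅, 793, ∅, ∅, 398, ∅, ∅, 640, 452]

2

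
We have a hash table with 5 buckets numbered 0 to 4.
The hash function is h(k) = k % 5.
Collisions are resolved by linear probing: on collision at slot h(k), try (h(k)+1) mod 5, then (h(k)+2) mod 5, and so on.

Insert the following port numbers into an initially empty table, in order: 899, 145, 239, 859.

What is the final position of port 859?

Insert 899: h=4, slot 4 empty -> index 4.
Insert 145: h=0, slot 0 empty -> index 0.
Insert 239: h=4, slots 4,0 occupied -> index 1.
Insert 859: h=4, slots 4,0,1 occupied -> index 2.
Table: [145, 239, 859, _, 899]

2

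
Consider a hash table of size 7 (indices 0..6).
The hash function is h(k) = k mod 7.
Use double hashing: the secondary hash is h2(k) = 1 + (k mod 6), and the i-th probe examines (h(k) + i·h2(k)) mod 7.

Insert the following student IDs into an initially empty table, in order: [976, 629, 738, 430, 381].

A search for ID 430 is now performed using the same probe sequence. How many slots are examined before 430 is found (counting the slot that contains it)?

2

976: h=3 => slot 3
629: h=6 => slot 6
738: h=3, h2=1, probe 3,4 => slot 4
430: h=3, h2=5, probe 3,1 => slot 1
381: h=3, h2=4, probe 3,0 => slot 0
Table: [381, 430, ., 976, 738, ., 629]
Lookup 430: h=3, h2=5, probe 3,1 → found at 1.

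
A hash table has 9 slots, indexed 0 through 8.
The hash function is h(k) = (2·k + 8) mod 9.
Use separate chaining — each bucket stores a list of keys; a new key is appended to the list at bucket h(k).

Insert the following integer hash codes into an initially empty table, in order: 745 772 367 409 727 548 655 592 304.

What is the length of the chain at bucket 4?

Insert 745: h=4, bucket 4 empty -> new chain.
Insert 772: h=4, bucket 4 nonempty -> append to chain.
Insert 367: h=4, bucket 4 nonempty -> append to chain.
Insert 409: h=7, bucket 7 empty -> new chain.
Insert 727: h=4, bucket 4 nonempty -> append to chain.
Insert 548: h=6, bucket 6 empty -> new chain.
Insert 655: h=4, bucket 4 nonempty -> append to chain.
Insert 592: h=4, bucket 4 nonempty -> append to chain.
Insert 304: h=4, bucket 4 nonempty -> append to chain.
Final buckets:
0: .
1: .
2: .
3: .
4: 745 -> 772 -> 367 -> 727 -> 655 -> 592 -> 304
5: .
6: 548
7: 409
8: .

7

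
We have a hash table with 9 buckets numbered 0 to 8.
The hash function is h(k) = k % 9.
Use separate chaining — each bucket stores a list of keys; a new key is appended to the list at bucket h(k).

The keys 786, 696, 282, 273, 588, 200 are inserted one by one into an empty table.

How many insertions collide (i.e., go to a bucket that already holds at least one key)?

4

786 -> bucket 3
696 -> bucket 3 (collision)
282 -> bucket 3 (collision)
273 -> bucket 3 (collision)
588 -> bucket 3 (collision)
200 -> bucket 2
Final buckets:
0: .
1: .
2: 200
3: 786 -> 696 -> 282 -> 273 -> 588
4: .
5: .
6: .
7: .
8: .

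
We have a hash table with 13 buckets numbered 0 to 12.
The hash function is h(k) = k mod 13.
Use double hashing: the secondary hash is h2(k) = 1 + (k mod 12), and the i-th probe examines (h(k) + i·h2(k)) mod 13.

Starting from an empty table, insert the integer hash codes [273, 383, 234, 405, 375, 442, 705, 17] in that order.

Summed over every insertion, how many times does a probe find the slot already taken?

Insert 273: h=0, slot 0 empty → index 0.
Insert 383: h=6, slot 6 empty → index 6.
Insert 234: h=0, h2=7, slot 0 occupied → index 7.
Insert 405: h=2, slot 2 empty → index 2.
Insert 375: h=11, slot 11 empty → index 11.
Insert 442: h=0, h2=11, slots 0,11 occupied → index 9.
Insert 705: h=3, slot 3 empty → index 3.
Insert 17: h=4, slot 4 empty → index 4.
Table: [273, _, 405, 705, 17, _, 383, 234, _, 442, _, 375, _]

3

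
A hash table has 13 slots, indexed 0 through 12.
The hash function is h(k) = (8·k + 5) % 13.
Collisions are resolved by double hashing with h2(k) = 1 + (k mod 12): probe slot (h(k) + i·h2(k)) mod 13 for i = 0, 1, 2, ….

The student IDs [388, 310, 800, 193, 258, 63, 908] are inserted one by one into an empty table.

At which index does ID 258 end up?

388: h=2 → slot 2
310: h=2, h2=11, probe 2,0 → slot 0
800: h=9 → slot 9
193: h=2, h2=2, probe 2,4 → slot 4
258: h=2, h2=7, probe 2,9,3 → slot 3
63: h=2, h2=4, probe 2,6 → slot 6
908: h=2, h2=9, probe 2,11 → slot 11
Table: [310, ., 388, 258, 193, ., 63, ., ., 800, ., 908, .]

3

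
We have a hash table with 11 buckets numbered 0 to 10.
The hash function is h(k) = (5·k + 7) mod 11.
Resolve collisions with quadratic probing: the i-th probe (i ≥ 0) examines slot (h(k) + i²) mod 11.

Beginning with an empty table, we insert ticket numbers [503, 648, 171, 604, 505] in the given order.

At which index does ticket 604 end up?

6

503 hashes to 3; slot 3 is free → place at 3.
648 hashes to 2; slot 2 is free → place at 2.
171 hashes to 4; slot 4 is free → place at 4.
604 hashes to 2; 2,3 taken → place at 6.
505 hashes to 2; 2,3,6 taken → place at 0.
Table: [505, —, 648, 503, 171, —, 604, —, —, —, —]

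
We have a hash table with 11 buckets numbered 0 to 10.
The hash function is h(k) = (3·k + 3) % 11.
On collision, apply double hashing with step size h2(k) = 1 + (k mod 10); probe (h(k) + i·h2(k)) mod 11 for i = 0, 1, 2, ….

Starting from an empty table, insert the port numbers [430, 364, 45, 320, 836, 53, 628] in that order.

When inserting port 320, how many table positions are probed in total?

2

430: h=6 → slot 6
364: h=6, h2=5, probe 6,0 → slot 0
45: h=6, h2=6, probe 6,1 → slot 1
320: h=6, h2=1, probe 6,7 → slot 7
836: h=3 → slot 3
53: h=8 → slot 8
628: h=6, h2=9, probe 6,4 → slot 4
Table: [364, 45, —, 836, 628, —, 430, 320, 53, —, —]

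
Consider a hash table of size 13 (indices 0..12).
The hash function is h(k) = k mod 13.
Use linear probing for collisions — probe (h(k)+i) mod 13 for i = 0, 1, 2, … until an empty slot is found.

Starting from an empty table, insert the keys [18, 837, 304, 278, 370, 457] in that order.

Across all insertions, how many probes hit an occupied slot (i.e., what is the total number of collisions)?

18: h=5 => slot 5
837: h=5, probe 5,6 => slot 6
304: h=5, probe 5,6,7 => slot 7
278: h=5, probe 5,6,7,8 => slot 8
370: h=6, probe 6,7,8,9 => slot 9
457: h=2 => slot 2
Table: [_, _, 457, _, _, 18, 837, 304, 278, 370, _, _, _]

9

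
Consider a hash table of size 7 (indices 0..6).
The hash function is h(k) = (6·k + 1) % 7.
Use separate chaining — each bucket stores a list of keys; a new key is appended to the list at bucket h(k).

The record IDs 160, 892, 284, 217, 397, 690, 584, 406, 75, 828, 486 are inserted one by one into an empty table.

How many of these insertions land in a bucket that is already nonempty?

5

Insert 160: h=2, bucket 2 empty → new chain.
Insert 892: h=5, bucket 5 empty → new chain.
Insert 284: h=4, bucket 4 empty → new chain.
Insert 217: h=1, bucket 1 empty → new chain.
Insert 397: h=3, bucket 3 empty → new chain.
Insert 690: h=4, bucket 4 nonempty → append to chain.
Insert 584: h=5, bucket 5 nonempty → append to chain.
Insert 406: h=1, bucket 1 nonempty → append to chain.
Insert 75: h=3, bucket 3 nonempty → append to chain.
Insert 828: h=6, bucket 6 empty → new chain.
Insert 486: h=5, bucket 5 nonempty → append to chain.
Final buckets:
0: .
1: 217 -> 406
2: 160
3: 397 -> 75
4: 284 -> 690
5: 892 -> 584 -> 486
6: 828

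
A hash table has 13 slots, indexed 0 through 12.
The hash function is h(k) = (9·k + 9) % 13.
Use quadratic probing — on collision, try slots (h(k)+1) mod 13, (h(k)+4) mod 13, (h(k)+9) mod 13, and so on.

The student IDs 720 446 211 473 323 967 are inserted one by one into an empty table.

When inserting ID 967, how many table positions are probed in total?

Insert 720: h=2, slot 2 empty => index 2.
Insert 446: h=6, slot 6 empty => index 6.
Insert 211: h=10, slot 10 empty => index 10.
Insert 473: h=2, slot 2 occupied => index 3.
Insert 323: h=4, slot 4 empty => index 4.
Insert 967: h=2, slots 2,3,6 occupied => index 11.
Table: [∅, ∅, 720, 473, 323, ∅, 446, ∅, ∅, ∅, 211, 967, ∅]

4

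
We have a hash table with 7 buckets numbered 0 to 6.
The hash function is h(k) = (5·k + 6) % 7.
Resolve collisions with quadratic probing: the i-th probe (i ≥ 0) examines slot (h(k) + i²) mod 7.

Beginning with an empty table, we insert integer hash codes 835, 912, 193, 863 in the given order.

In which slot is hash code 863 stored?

Insert 835: h=2, slot 2 empty -> index 2.
Insert 912: h=2, slot 2 occupied -> index 3.
Insert 193: h=5, slot 5 empty -> index 5.
Insert 863: h=2, slots 2,3 occupied -> index 6.
Table: [∅, ∅, 835, 912, ∅, 193, 863]

6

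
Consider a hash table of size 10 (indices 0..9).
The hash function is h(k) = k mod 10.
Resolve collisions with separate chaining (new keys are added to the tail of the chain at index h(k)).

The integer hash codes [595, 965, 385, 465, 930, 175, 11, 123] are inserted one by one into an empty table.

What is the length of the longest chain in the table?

5

595 → bucket 5
965 → bucket 5 (collision)
385 → bucket 5 (collision)
465 → bucket 5 (collision)
930 → bucket 0
175 → bucket 5 (collision)
11 → bucket 1
123 → bucket 3
Final buckets:
0: 930
1: 11
2: _
3: 123
4: _
5: 595 -> 965 -> 385 -> 465 -> 175
6: _
7: _
8: _
9: _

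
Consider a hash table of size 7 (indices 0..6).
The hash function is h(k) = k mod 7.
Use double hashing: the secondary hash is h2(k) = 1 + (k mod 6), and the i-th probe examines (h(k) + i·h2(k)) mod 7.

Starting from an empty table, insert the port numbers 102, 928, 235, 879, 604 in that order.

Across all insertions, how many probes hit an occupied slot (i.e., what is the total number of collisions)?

Insert 102: h=4, slot 4 empty -> index 4.
Insert 928: h=4, h2=5, slot 4 occupied -> index 2.
Insert 235: h=4, h2=2, slot 4 occupied -> index 6.
Insert 879: h=4, h2=4, slot 4 occupied -> index 1.
Insert 604: h=2, h2=5, slot 2 occupied -> index 0.
Table: [604, 879, 928, —, 102, —, 235]

4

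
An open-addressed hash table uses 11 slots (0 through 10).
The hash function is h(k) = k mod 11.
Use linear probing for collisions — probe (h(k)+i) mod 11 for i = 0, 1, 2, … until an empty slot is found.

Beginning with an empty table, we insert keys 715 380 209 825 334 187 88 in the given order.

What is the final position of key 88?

715 hashes to 0; slot 0 is free => place at 0.
380 hashes to 6; slot 6 is free => place at 6.
209 hashes to 0; 0 taken => place at 1.
825 hashes to 0; 0,1 taken => place at 2.
334 hashes to 4; slot 4 is free => place at 4.
187 hashes to 0; 0,1,2 taken => place at 3.
88 hashes to 0; 0,1,2,3,4 taken => place at 5.
Table: [715, 209, 825, 187, 334, 88, 380, _, _, _, _]

5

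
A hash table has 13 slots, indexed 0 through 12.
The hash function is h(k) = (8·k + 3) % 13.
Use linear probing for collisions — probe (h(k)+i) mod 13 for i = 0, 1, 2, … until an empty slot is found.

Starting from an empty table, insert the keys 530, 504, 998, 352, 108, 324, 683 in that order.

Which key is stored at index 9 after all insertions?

108

530 hashes to 5; slot 5 is free => place at 5.
504 hashes to 5; 5 taken => place at 6.
998 hashes to 5; 5,6 taken => place at 7.
352 hashes to 11; slot 11 is free => place at 11.
108 hashes to 9; slot 9 is free => place at 9.
324 hashes to 8; slot 8 is free => place at 8.
683 hashes to 7; 7,8,9 taken => place at 10.
Table: [—, —, —, —, —, 530, 504, 998, 324, 108, 683, 352, —]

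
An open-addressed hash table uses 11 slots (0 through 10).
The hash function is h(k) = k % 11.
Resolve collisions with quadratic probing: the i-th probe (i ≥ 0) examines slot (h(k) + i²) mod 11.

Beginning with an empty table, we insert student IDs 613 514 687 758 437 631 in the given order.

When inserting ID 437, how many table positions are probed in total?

Insert 613: h=8, slot 8 empty -> index 8.
Insert 514: h=8, slot 8 occupied -> index 9.
Insert 687: h=5, slot 5 empty -> index 5.
Insert 758: h=10, slot 10 empty -> index 10.
Insert 437: h=8, slots 8,9 occupied -> index 1.
Insert 631: h=4, slot 4 empty -> index 4.
Table: [_, 437, _, _, 631, 687, _, _, 613, 514, 758]

3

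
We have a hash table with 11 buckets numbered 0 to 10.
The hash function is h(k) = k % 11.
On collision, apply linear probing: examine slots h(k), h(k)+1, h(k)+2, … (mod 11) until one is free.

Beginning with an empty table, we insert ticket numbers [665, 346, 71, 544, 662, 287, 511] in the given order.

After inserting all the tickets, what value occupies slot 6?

Insert 665: h=5, slot 5 empty -> index 5.
Insert 346: h=5, slot 5 occupied -> index 6.
Insert 71: h=5, slots 5,6 occupied -> index 7.
Insert 544: h=5, slots 5,6,7 occupied -> index 8.
Insert 662: h=2, slot 2 empty -> index 2.
Insert 287: h=1, slot 1 empty -> index 1.
Insert 511: h=5, slots 5,6,7,8 occupied -> index 9.
Table: [-, 287, 662, -, -, 665, 346, 71, 544, 511, -]

346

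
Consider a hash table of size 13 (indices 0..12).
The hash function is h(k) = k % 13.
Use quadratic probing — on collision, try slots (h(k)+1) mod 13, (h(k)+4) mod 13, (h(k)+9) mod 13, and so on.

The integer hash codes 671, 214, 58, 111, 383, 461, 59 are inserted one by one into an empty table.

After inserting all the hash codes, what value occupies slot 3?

59

Insert 671: h=8, slot 8 empty → index 8.
Insert 214: h=6, slot 6 empty → index 6.
Insert 58: h=6, slot 6 occupied → index 7.
Insert 111: h=7, slots 7,8 occupied → index 11.
Insert 383: h=6, slots 6,7 occupied → index 10.
Insert 461: h=6, slots 6,7,10 occupied → index 2.
Insert 59: h=7, slots 7,8,11 occupied → index 3.
Table: [., ., 461, 59, ., ., 214, 58, 671, ., 383, 111, .]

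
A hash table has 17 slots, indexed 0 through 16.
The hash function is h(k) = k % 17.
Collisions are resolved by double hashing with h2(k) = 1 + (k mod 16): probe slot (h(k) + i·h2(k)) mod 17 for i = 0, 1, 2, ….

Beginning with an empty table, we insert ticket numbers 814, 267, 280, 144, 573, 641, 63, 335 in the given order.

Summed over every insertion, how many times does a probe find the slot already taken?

Insert 814: h=15, slot 15 empty → index 15.
Insert 267: h=12, slot 12 empty → index 12.
Insert 280: h=8, slot 8 empty → index 8.
Insert 144: h=8, h2=1, slot 8 occupied → index 9.
Insert 573: h=12, h2=14, slots 12,9 occupied → index 6.
Insert 641: h=12, h2=2, slot 12 occupied → index 14.
Insert 63: h=12, h2=16, slot 12 occupied → index 11.
Insert 335: h=12, h2=16, slots 12,11 occupied → index 10.
Table: [—, —, —, —, —, —, 573, —, 280, 144, 335, 63, 267, —, 641, 814, —]

7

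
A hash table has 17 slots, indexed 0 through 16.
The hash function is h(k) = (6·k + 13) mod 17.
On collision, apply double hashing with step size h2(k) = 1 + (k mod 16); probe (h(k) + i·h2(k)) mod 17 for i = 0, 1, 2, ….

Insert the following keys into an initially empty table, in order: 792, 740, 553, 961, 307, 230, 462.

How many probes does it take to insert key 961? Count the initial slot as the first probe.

792: h=5 -> slot 5
740: h=16 -> slot 16
553: h=16, h2=10, probe 16,9 -> slot 9
961: h=16, h2=2, probe 16,1 -> slot 1
307: h=2 -> slot 2
230: h=16, h2=7, probe 16,6 -> slot 6
462: h=14 -> slot 14
Table: [—, 961, 307, —, —, 792, 230, —, —, 553, —, —, —, —, 462, —, 740]

2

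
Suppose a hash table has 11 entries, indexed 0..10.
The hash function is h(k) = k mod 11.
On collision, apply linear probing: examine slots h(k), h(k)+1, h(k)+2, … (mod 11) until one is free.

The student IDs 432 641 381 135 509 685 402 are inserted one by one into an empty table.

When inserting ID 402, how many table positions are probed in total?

4

432: h=3 => slot 3
641: h=3, probe 3,4 => slot 4
381: h=7 => slot 7
135: h=3, probe 3,4,5 => slot 5
509: h=3, probe 3,4,5,6 => slot 6
685: h=3, probe 3,4,5,6,7,8 => slot 8
402: h=6, probe 6,7,8,9 => slot 9
Table: [., ., ., 432, 641, 135, 509, 381, 685, 402, .]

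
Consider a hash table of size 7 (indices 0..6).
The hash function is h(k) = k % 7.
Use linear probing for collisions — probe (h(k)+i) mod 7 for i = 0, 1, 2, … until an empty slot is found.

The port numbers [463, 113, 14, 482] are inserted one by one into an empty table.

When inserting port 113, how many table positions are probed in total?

2

Insert 463: h=1, slot 1 empty → index 1.
Insert 113: h=1, slot 1 occupied → index 2.
Insert 14: h=0, slot 0 empty → index 0.
Insert 482: h=6, slot 6 empty → index 6.
Table: [14, 463, 113, -, -, -, 482]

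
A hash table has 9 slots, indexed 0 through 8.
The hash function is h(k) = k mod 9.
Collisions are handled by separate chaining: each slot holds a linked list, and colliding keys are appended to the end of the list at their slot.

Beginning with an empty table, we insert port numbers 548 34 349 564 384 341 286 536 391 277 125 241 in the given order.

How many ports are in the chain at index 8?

3

548 → bucket 8
34 → bucket 7
349 → bucket 7 (collision)
564 → bucket 6
384 → bucket 6 (collision)
341 → bucket 8 (collision)
286 → bucket 7 (collision)
536 → bucket 5
391 → bucket 4
277 → bucket 7 (collision)
125 → bucket 8 (collision)
241 → bucket 7 (collision)
Final buckets:
0: .
1: .
2: .
3: .
4: 391
5: 536
6: 564 -> 384
7: 34 -> 349 -> 286 -> 277 -> 241
8: 548 -> 341 -> 125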